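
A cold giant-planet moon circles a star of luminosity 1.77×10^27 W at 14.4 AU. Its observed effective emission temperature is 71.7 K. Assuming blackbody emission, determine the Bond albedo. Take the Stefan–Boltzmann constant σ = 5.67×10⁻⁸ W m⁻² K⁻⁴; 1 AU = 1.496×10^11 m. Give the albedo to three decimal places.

0.803

d = 14.4 × 1.496×10^11 m = 2.154×10^12 m.
Spreading L over a sphere of radius d: S = 1.77×10^27/(4π·2.15×10^12²) = 30.35 W m⁻².
Rearranging the radiative balance, α = 1 − 4σT⁴/S.
σT⁴ = 1.499 W m⁻², so 4σT⁴ = 5.994 W m⁻².
Hence α = 1 − 5.994/30.35 = 0.8025.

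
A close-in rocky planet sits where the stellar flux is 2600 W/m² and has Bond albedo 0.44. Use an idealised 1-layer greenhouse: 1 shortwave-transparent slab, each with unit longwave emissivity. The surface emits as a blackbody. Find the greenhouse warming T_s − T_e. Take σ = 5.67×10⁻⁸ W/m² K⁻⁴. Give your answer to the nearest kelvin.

The effective emission temperature is T_e = [S(1−α)/(4σ)]^¼ = 283.1 K.
T_s = (N+1)^(1/4)·T_e = 336.6 K.
So the greenhouse effect raises the surface by 336.6 − 283.1 = 53.56 K.

54 K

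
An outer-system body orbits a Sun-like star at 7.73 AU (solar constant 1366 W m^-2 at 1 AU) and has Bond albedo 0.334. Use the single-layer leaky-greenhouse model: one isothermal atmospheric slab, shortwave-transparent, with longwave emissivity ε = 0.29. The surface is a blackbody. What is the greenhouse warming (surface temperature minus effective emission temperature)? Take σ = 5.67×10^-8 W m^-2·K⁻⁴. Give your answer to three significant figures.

3.62 kelvin

Irradiance scales as 1/d², so S = 1366 W m^-2 × (1/7.73)² = 22.86 W m^-2.
Effective emission temperature (TOA balance): σT_e⁴ = S(1−α)/4 = 3.806 W m^-2 → T_e = 90.52 K.
For a single slab of emissivity ε, T_s⁴ = 2T_e⁴/(2−ε); thus T_s = 90.52·(1.17)^(1/4) = 94.13 K.
The atmosphere warms the surface by 3.615 K.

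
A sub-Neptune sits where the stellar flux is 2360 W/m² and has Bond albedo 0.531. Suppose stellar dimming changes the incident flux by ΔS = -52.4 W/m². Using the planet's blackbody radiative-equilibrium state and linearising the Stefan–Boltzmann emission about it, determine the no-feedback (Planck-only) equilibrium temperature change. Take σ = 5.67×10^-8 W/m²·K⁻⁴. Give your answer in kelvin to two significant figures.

The baseline emission temperature is T_e = 264.3 K.
Only a fraction (1−α) is absorbed and it's spread over 4πR², so ΔF = (1−α)ΔS/4 = -6.144 W/m².
Linearising σT⁴ gives d(σT⁴)/dT = 4σT_e³ = 4.188 W/m² per K.
Hence the no-feedback warming is ΔF/(4σT_e³) = -1.47 K.

-1.5 K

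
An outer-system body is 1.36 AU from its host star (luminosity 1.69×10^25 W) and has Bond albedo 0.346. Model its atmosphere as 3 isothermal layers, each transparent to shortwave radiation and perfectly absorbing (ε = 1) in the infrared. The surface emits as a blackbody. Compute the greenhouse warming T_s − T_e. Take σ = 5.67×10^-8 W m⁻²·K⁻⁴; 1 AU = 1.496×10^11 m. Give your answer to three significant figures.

40.8 kelvin

Orbital distance: d = 1.36 AU = 2.035×10^11 m.
Spreading L over a sphere of radius d: S = 1.69×10^25/(4π·2.03×10^11²) = 32.49 W m⁻².
OLR = S(1−α)/4 = 5.312 W m⁻²; the top layer radiates at T_e = 98.38 K.
T_s = (N+1)^(1/4)·T_e = 139.1 K.
Warming: T_s − T_e = 40.75 K.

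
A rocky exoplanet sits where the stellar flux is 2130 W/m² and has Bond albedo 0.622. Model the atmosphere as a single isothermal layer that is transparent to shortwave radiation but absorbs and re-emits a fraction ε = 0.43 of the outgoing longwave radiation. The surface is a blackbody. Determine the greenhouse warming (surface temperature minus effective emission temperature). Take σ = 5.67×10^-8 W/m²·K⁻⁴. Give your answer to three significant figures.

Effective emission temperature (TOA balance): σT_e⁴ = S(1−α)/4 = 201.3 W/m² → T_e = 244.1 K.
For a single slab of emissivity ε, T_s⁴ = 2T_e⁴/(2−ε); thus T_s = 244.1·(1.274)^(1/4) = 259.3 K.
T_s − T_e = 259.3 − 244.1 = 15.23 K.

15.2 K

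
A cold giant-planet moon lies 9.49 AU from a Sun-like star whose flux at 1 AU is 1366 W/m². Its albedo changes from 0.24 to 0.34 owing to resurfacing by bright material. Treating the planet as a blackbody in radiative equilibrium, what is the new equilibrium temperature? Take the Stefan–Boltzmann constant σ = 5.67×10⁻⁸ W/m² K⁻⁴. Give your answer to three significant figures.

Irradiance scales as 1/d², so S = 1366 W/m² × (1/9.49)² = 15.17 W/m².
With the new albedo, S(1−α₂)/4 = 2.503 W/m², so T₂ = 81.51 K.

81.5 K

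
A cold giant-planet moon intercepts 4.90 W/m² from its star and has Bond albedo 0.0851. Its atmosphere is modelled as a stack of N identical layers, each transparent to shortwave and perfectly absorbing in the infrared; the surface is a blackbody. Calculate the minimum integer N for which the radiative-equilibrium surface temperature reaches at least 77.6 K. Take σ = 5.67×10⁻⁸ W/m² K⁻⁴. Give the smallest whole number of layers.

1

OLR = S(1−α)/4 = 1.121 W/m²; the top layer radiates at T_e = 66.68 K.
T_s = (N+1)^(1/4)·T_e ≥ 77.6 K requires N+1 ≥ (T_s/T_e)⁴ = (77.6/66.68)⁴ = 1.835.
Rounding up, N = 1.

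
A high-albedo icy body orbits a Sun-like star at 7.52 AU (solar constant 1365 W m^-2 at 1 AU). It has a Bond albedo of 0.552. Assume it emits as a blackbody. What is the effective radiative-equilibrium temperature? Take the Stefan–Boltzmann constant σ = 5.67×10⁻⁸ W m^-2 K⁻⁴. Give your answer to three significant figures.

83.1 kelvin

Irradiance scales as 1/d², so S = 1365 W m^-2 × (1/7.52)² = 24.14 W m^-2.
The planet absorbs (1−α)S over its disc πR² and re-emits over 4πR², so the mean absorbed flux is (1−0.552)·24.14/4 = 2.703 W m^-2.
Set σT⁴ = 2.703 → T = (2.703/σ)^(1/4) = 83.10 K.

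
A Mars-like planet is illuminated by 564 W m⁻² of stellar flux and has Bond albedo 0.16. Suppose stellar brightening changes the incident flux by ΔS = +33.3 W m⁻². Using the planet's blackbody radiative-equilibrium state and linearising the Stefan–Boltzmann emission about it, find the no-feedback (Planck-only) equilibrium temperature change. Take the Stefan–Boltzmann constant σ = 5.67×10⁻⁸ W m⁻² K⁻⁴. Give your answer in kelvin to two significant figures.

3.2 K

Unperturbed T_e = [564.0·(1−0.16)/(4σ)]^¼ = 213.8 K.
ΔF = Δ[S(1−α)]/4 = (1−0.16)·+33.3/4 = 6.993 W m⁻².
Linearising σT⁴ gives d(σT⁴)/dT = 4σT_e³ = 2.216 W m⁻² per K.
ΔT₀ = ΔF/λ_P = 6.993/2.216 = 3.16 K.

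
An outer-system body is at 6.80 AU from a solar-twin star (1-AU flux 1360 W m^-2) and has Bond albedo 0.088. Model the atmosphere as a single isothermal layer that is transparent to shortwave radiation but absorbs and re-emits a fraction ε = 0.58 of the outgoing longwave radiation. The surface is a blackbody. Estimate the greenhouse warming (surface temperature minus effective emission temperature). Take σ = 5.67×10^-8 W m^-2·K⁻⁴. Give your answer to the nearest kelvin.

Irradiance scales as 1/d², so S = 1360 W m^-2 × (1/6.80)² = 29.41 W m^-2.
Effective emission temperature (TOA balance): σT_e⁴ = S(1−α)/4 = 6.706 W m^-2 → T_e = 104.3 K.
For a single slab of emissivity ε, T_s⁴ = 2T_e⁴/(2−ε); thus T_s = 104.3·(1.408)^(1/4) = 113.6 K.
Greenhouse warming: T_s − T_e = 9.322 K.

9 K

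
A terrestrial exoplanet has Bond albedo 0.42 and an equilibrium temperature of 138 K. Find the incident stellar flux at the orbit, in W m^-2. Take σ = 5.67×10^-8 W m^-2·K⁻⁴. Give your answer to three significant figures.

Invert the energy balance for S: S = 4σT⁴/(1−α).
The emitted flux is σT⁴ = 20.56 W m^-2.
So S = 4×20.56/(1−0.42) = 141.8 W m^-2.

142 W m^-2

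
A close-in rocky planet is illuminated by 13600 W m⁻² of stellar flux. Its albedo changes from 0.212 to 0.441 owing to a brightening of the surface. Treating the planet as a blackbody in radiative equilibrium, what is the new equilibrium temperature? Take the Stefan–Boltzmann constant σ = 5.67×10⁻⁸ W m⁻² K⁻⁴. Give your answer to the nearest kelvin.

428 K

With the new albedo, S(1−α₂)/4 = 1901 W m⁻², so T₂ = 427.9 K.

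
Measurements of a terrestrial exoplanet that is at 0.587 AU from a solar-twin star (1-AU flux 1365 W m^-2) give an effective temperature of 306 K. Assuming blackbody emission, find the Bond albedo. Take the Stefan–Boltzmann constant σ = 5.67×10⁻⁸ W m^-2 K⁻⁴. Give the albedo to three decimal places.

Irradiance scales as 1/d², so S = 1365 W m^-2 × (1/0.587)² = 3961 W m^-2.
From σT⁴ = S(1−α)/4 we invert for α: 1−α = 4σT⁴/S.
4σT⁴ = 4·5.67×10⁻⁸·(306)⁴ = 1989 W m^-2.
1−α = 1989/3961 = 0.5020, so α = 0.4980.

0.498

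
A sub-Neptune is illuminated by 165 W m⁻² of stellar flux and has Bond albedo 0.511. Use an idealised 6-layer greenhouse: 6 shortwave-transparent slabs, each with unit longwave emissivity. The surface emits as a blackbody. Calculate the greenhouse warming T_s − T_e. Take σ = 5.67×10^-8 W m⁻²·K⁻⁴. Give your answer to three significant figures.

OLR = S(1−α)/4 = 20.17 W m⁻²; the top layer radiates at T_e = 137.3 K.
T_s = (N+1)^(1/4)·T_e = 223.4 K.
Warming: T_s − T_e = 86.05 K.

86.1 kelvin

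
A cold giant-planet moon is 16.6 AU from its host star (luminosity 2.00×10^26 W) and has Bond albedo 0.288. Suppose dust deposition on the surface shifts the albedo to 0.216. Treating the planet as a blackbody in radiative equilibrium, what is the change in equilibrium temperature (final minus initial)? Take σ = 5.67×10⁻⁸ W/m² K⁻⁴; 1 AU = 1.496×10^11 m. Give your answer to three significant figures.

1.30 K

Orbital distance: d = 16.6 AU = 2.483×10^12 m.
Flux at the orbit: S = L/(4πd²) = 2.00×10^26/(4π·(2.48×10^12)²) = 2.581 W/m².
Before: T₁ = [2.581·0.712/(4σ)]^(1/4) = 53.35 K.
With α = 0.216, T₂ = 54.65 K.
Change: 54.65 − 53.35 = 1.300 K.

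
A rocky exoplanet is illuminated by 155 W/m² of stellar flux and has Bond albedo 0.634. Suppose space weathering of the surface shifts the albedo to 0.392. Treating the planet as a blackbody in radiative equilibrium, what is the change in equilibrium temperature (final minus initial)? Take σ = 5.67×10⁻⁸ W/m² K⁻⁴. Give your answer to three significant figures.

17.0 K

Initial: T₁ = [S(1−0.634)/(4σ)]^(1/4) = 125.8 K.
Final:   T₂ = [S(1−0.392)/(4σ)]^(1/4) = 142.8 K.
Change: 142.8 − 125.8 = 17.01 K.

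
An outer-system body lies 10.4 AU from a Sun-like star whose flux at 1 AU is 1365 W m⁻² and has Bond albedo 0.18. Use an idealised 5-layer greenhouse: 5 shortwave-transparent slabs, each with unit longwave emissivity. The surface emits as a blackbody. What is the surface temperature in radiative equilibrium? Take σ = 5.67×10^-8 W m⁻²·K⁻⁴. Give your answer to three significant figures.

Irradiance scales as 1/d², so S = 1365 W m⁻² × (1/10.4)² = 12.62 W m⁻².
OLR = S(1−α)/4 = 2.587 W m⁻²; the top layer radiates at T_e = 82.19 K.
For an N-layer opaque stack, T_s⁴ = (N+1)T_e⁴, hence T_s = (6)^(1/4)×82.19 K = 128.6 K.

129 K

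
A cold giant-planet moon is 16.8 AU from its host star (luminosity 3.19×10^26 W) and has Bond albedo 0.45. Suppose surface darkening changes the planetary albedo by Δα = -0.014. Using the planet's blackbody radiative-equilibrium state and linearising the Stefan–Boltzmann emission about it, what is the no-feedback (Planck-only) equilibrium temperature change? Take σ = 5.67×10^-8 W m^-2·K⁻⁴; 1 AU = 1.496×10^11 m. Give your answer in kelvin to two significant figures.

d = 16.8 × 1.496×10^11 m = 2.513×10^12 m.
Flux at the orbit: S = L/(4πd²) = 3.19×10^26/(4π·(2.51×10^12)²) = 4.019 W m^-2.
Unperturbed T_e = [4.019·(1−0.45)/(4σ)]^¼ = 55.87 K.
TOA radiative forcing: ΔF = −S·Δα/4 = −4.019·(-0.014)/4 = 0.01407 W m^-2.
Planck response: λ_P = 4σT_e³ = 4·5.67×10⁻⁸·(55.87)³ = 0.03956 W m^-2/K.
ΔT₀ = ΔF/λ_P = 0.01407/0.03956 = 0.356 K.

0.36 K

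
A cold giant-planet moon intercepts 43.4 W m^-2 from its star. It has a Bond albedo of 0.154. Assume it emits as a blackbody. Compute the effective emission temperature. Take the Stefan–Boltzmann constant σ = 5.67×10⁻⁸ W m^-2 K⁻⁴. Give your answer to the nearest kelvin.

113 kelvin

Absorbed flux (global mean): S(1−α)/4 = 43.40·0.846/4 = 9.179 W m^-2.
Balancing against σT⁴: T = (9.179/5.67×10⁻⁸)^(1/4) = 112.8 K.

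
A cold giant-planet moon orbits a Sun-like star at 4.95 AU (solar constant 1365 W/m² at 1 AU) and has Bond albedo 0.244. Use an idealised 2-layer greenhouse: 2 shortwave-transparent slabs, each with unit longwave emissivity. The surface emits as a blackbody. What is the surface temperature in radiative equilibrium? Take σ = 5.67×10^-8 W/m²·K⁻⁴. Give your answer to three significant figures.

By the inverse-square law, S = 1365/4.95² = 55.71 W/m².
OLR = S(1−α)/4 = 10.53 W/m²; the top layer radiates at T_e = 116.7 K.
For an N-layer opaque stack, T_s⁴ = (N+1)T_e⁴, hence T_s = (3)^(1/4)×116.7 K = 153.6 K.

154 K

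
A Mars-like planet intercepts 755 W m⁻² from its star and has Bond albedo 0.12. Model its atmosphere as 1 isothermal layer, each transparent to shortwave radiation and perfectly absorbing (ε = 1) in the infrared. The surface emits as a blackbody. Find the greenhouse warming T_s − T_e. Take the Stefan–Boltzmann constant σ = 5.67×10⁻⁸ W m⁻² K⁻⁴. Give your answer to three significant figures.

44.0 K

Top-of-atmosphere balance: σT_e⁴ = S(1−α)/4 = 166.1 W m⁻² → T_e = 232.6 K.
T_s = (N+1)^(1/4)·T_e = 276.7 K.
So the greenhouse effect raises the surface by 276.7 − 232.6 = 44.02 K.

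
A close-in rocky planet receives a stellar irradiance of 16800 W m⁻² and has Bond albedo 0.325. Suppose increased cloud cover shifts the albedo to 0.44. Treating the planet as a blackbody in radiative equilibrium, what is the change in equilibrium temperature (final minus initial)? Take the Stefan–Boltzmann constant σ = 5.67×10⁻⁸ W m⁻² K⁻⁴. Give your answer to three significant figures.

-21.6 kelvin

Initial: T₁ = [S(1−0.325)/(4σ)]^(1/4) = 472.9 K.
After:  T₂ = [16800·0.56/(4σ)]^(1/4) = 451.3 K.
Change: 451.3 − 472.9 = -21.57 K.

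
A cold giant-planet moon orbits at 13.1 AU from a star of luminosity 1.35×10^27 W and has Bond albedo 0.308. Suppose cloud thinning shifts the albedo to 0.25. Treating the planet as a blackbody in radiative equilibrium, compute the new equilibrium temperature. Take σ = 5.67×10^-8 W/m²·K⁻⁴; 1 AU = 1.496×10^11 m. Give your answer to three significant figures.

98.1 K

Orbital distance: d = 13.1 AU = 1.960×10^12 m.
Flux at the orbit: S = L/(4πd²) = 1.35×10^27/(4π·(1.96×10^12)²) = 27.97 W/m².
With the new albedo, S(1−α₂)/4 = 5.245 W/m², so T₂ = 98.07 K.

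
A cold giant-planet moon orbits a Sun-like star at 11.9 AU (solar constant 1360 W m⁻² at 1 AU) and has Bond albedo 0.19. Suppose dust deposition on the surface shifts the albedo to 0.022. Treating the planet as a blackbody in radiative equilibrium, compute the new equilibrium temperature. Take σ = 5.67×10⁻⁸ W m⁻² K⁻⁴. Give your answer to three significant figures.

Irradiance scales as 1/d², so S = 1360 W m⁻² × (1/11.9)² = 9.604 W m⁻².
T₂ = [S(1−α₂)/(4σ)]^(1/4) = [9.604·0.978/(4σ)]^(1/4) = 80.22 K.

80.2 K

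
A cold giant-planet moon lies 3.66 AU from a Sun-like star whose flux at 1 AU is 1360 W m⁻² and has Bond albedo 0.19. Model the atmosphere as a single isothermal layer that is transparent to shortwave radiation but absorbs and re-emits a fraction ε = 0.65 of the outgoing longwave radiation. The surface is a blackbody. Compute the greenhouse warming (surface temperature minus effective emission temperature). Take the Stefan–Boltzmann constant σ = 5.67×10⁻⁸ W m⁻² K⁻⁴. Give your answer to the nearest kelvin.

Flux at the orbit: S = 1360/(3.66)² = 101.5 W m⁻².
Effective emission temperature (TOA balance): σT_e⁴ = S(1−α)/4 = 20.56 W m⁻² → T_e = 138.0 K.
Surface balance with a leaky layer gives σT_s⁴ = σT_e⁴·2/(2−ε), so T_s = T_e·[2/(2−0.65)]^(1/4) = 152.2 K.
Greenhouse warming: T_s − T_e = 14.25 K.

14 K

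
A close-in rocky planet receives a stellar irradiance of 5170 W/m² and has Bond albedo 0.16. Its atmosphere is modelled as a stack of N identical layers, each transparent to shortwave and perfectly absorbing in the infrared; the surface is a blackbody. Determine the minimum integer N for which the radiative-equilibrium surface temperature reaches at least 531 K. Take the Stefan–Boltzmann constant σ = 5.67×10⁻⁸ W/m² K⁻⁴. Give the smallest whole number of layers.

4

Top-of-atmosphere balance: σT_e⁴ = S(1−α)/4 = 1086 W/m² → T_e = 372.0 K.
Since T_s⁴ = (N+1)T_e⁴, we need N ≥ (T_s/T_e)⁴ − 1 = 3.152.
The minimum whole number is N = 4.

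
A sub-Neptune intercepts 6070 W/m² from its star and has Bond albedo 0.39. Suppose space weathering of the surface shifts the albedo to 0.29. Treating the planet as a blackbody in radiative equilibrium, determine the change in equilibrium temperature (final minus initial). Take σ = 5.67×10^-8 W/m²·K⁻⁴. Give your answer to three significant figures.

13.8 kelvin

With α = 0.39, T₁ = 357.5 K.
After:  T₂ = [6070·0.71/(4σ)]^(1/4) = 371.3 K.
Change: 371.3 − 357.5 = 13.83 K.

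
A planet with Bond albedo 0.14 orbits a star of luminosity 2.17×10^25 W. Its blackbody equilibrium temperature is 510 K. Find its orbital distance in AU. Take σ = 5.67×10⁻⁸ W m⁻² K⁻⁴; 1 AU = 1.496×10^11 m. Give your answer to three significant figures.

Energy balance gives S = 4σT⁴/(1−α) = 17840 W m⁻².
S = L/(4πd²) → d = √(L/4πS) = √(2.17×10^25/(4π·17840)) = 9.838×10^9 m = 0.06576 AU.

0.0658 AU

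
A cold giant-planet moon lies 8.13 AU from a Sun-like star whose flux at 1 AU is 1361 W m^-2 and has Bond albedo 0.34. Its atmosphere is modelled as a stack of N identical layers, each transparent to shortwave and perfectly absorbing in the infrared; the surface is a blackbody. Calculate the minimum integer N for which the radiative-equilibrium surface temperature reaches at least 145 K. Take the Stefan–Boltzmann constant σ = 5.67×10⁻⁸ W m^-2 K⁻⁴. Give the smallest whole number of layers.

Irradiance scales as 1/d², so S = 1361 W m^-2 × (1/8.13)² = 20.59 W m^-2.
The effective emission temperature is T_e = [S(1−α)/(4σ)]^¼ = 87.98 K.
Need (N+1)T_e⁴ ≥ T_s⁴, i.e. N+1 ≥ (145/87.98)⁴ = 7.377.
The minimum whole number is N = 7.

7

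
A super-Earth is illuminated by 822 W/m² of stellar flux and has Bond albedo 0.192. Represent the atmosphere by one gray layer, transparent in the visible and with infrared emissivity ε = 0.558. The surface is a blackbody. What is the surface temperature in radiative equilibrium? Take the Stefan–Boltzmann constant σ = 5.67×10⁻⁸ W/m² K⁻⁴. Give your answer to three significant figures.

252 kelvin

At the top of the atmosphere, σT_e⁴ = S(1−α)/4 = 166.0 W/m², giving T_e = 232.6 K.
For a single slab of emissivity ε, T_s⁴ = 2T_e⁴/(2−ε); thus T_s = 232.6·(1.387)^(1/4) = 252.5 K.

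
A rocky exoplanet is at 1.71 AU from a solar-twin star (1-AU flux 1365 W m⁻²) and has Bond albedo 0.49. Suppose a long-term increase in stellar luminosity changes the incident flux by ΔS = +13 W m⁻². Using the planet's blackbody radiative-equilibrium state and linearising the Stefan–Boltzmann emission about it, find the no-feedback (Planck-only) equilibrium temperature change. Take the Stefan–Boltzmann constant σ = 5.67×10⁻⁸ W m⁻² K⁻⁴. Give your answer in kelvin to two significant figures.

By the inverse-square law, S = 1365/1.71² = 466.8 W m⁻².
Unperturbed T_e = [466.8·(1−0.49)/(4σ)]^¼ = 180.0 K.
Only a fraction (1−α) is absorbed and it's spread over 4πR², so ΔF = (1−α)ΔS/4 = 1.657 W m⁻².
Linearising σT⁴ gives d(σT⁴)/dT = 4σT_e³ = 1.323 W m⁻² per K.
So ΔT₀ = 1.657/1.323 = 1.25 K.

1.3 K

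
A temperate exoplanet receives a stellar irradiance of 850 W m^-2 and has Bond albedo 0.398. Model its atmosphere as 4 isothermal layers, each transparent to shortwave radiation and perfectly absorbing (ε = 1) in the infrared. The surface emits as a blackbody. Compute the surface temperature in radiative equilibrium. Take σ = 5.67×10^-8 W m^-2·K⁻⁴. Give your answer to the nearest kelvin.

Top-of-atmosphere balance: σT_e⁴ = S(1−α)/4 = 127.9 W m^-2 → T_e = 217.9 K.
For an N-layer opaque stack, T_s⁴ = (N+1)T_e⁴, hence T_s = (5)^(1/4)×217.9 K = 325.9 K.

326 K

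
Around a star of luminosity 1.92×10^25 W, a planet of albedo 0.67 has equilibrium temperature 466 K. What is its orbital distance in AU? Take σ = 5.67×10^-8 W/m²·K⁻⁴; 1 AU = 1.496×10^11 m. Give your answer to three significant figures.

0.0459 AU

Required flux: S = 4σT⁴/(1−α) = 32410 W/m².
Then d = [L/(4πS)]^(1/2) = 6.866×10^9 m, i.e. 0.04590 AU.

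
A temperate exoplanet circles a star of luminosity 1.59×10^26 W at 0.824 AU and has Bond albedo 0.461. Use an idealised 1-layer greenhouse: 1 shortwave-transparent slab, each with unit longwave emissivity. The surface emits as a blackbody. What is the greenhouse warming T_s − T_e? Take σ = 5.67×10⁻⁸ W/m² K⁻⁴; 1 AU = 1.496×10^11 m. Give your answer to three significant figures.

d = 0.824 × 1.496×10^11 m = 1.233×10^11 m.
Spreading L over a sphere of radius d: S = 1.59×10^26/(4π·1.23×10^11²) = 832.7 W/m².
OLR = S(1−α)/4 = 112.2 W/m²; the top layer radiates at T_e = 210.9 K.
Surface: T_s = (2)^¼·T_e = 250.8 K.
So the greenhouse effect raises the surface by 250.8 − 210.9 = 39.91 K.

39.9 kelvin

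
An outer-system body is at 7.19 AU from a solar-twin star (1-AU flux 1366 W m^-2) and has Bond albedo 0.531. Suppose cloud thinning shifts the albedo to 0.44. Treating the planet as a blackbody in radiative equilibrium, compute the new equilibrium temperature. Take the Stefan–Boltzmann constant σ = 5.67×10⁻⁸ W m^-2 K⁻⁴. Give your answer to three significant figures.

89.9 K

Irradiance scales as 1/d², so S = 1366 W m^-2 × (1/7.19)² = 26.42 W m^-2.
With the new albedo, S(1−α₂)/4 = 3.699 W m^-2, so T₂ = 89.87 K.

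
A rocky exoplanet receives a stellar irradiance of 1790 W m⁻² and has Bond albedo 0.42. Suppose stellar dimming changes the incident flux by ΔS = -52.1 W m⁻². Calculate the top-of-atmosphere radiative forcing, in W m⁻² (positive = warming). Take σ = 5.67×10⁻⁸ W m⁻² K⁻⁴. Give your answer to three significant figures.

-7.55 W m⁻²

TOA radiative forcing: ΔF = (1−α)ΔS/4 = 0.58·(-52.1)/4 = -7.555 W m⁻².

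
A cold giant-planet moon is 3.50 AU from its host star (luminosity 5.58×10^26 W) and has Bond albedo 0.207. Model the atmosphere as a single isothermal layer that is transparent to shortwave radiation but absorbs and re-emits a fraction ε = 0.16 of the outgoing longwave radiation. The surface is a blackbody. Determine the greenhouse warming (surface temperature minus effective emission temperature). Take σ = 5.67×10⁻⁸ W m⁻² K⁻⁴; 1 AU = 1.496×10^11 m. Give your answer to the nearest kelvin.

3 kelvin

Orbital distance: d = 3.50 AU = 5.236×10^11 m.
Spreading L over a sphere of radius d: S = 5.58×10^26/(4π·5.24×10^11²) = 162.0 W m⁻².
At the top of the atmosphere, σT_e⁴ = S(1−α)/4 = 32.11 W m⁻², giving T_e = 154.3 K.
The surface balance (absorbed SW + ε·downward IR = σT_s⁴) with T_a⁴ = T_s⁴/2 reduces to T_s = T_e·[2/(2−ε)]^¼ = 157.5 K.
The atmosphere warms the surface by 3.249 K.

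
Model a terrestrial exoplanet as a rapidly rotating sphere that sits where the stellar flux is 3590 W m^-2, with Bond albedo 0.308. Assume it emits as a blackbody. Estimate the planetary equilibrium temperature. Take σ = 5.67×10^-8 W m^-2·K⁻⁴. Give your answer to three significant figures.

The planet absorbs (1−α)S over its disc πR² and re-emits over 4πR², so the mean absorbed flux is (1−0.308)·3590/4 = 621.1 W m^-2.
Set σT⁴ = 621.1 → T = (621.1/σ)^(1/4) = 323.5 K.

324 kelvin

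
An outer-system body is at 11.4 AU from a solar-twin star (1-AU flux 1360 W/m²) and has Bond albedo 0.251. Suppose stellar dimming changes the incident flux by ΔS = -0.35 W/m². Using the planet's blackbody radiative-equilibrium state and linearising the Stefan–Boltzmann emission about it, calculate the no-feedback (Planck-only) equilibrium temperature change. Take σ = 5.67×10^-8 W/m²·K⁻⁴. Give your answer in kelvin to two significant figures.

-0.64 K

Flux at the orbit: S = 1360/(11.4)² = 10.46 W/m².
Reference equilibrium: T_e = [S(1−α)/(4σ)]^(1/4) = 76.67 K.
TOA radiative forcing: ΔF = (1−α)ΔS/4 = 0.749·(-0.35)/4 = -0.06554 W/m².
The Planck feedback parameter is 4σT_e³ = 0.1022 W/m²/K.
Hence the no-feedback warming is ΔF/(4σT_e³) = -0.641 K.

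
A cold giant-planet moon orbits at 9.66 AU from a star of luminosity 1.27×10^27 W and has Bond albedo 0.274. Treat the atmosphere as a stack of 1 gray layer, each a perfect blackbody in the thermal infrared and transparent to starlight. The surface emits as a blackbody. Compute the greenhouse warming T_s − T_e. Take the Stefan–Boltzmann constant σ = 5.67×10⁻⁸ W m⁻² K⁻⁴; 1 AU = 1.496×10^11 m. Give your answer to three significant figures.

Orbital distance: d = 9.66 AU = 1.445×10^12 m.
Spreading L over a sphere of radius d: S = 1.27×10^27/(4π·1.45×10^12²) = 48.39 W m⁻².
OLR = S(1−α)/4 = 8.783 W m⁻²; the top layer radiates at T_e = 111.6 K.
T_s = (N+1)^(1/4)·T_e = 132.7 K.
Warming: T_s − T_e = 21.11 K.

21.1 kelvin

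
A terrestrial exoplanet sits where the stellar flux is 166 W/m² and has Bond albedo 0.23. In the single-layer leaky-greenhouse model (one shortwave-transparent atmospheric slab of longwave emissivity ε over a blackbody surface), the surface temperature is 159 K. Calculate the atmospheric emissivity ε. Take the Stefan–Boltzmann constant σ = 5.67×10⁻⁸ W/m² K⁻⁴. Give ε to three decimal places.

Effective temperature: T_e = [S(1−α)/(4σ)]^(1/4) = 154.1 K.
Since (2−ε)/2 = (T_e/T_s)⁴ = 0.8818, ε = 0.2364.

0.236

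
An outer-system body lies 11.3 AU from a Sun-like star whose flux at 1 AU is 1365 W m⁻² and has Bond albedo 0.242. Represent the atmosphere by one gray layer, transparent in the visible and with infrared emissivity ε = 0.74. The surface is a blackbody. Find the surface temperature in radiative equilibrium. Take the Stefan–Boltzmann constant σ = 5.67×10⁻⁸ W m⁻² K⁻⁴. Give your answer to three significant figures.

By the inverse-square law, S = 1365/11.3² = 10.69 W m⁻².
At the top of the atmosphere, σT_e⁴ = S(1−α)/4 = 2.026 W m⁻², giving T_e = 77.31 K.
For a single slab of emissivity ε, T_s⁴ = 2T_e⁴/(2−ε); thus T_s = 77.31·(1.587)^(1/4) = 86.78 K.

86.8 K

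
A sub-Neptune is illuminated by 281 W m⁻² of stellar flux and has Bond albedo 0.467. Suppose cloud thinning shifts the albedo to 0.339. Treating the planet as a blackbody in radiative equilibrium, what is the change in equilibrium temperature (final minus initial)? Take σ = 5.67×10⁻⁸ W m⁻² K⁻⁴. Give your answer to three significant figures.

Before: T₁ = [281.0·0.533/(4σ)]^(1/4) = 160.3 K.
Final:   T₂ = [S(1−0.339)/(4σ)]^(1/4) = 169.2 K.
ΔT = T₂ − T₁ = 8.862 K.

8.86 K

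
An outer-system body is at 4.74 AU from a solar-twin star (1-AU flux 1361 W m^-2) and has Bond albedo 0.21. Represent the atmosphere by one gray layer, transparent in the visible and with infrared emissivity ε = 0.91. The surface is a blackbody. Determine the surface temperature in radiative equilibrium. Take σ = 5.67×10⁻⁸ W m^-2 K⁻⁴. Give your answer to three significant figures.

140 K

Irradiance scales as 1/d², so S = 1361 W m^-2 × (1/4.74)² = 60.58 W m^-2.
Effective emission temperature (TOA balance): σT_e⁴ = S(1−α)/4 = 11.96 W m^-2 → T_e = 120.5 K.
The surface balance (absorbed SW + ε·downward IR = σT_s⁴) with T_a⁴ = T_s⁴/2 reduces to T_s = T_e·[2/(2−ε)]^¼ = 140.3 K.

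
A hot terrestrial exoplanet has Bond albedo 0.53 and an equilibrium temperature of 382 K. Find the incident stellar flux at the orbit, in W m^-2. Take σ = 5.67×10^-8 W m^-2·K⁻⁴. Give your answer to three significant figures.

From S(1−α)/4 = σT⁴: S = 4σT⁴/(1−α).
σT⁴ = 5.67×10⁻⁸·(382)⁴ = 1207 W m^-2.
So S = 4×1207/(1−0.53) = 10280 W m^-2.

10300 W m^-2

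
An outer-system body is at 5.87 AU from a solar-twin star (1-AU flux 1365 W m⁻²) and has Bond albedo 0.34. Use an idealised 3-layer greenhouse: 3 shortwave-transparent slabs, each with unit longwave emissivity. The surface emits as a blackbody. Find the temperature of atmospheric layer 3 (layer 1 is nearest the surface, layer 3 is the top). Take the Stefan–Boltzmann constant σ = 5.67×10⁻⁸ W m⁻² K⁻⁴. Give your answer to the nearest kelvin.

Flux at the orbit: S = 1365/(5.87)² = 39.61 W m⁻².
OLR = S(1−α)/4 = 6.536 W m⁻²; the top layer radiates at T_e = 103.6 K.
The net upward flux σT_e⁴ is constant between every pair of levels, so T_k⁴ = (N+1−k)T_e⁴.
T_3 = (1)^(1/4)·103.6 = 103.6 K.

104 kelvin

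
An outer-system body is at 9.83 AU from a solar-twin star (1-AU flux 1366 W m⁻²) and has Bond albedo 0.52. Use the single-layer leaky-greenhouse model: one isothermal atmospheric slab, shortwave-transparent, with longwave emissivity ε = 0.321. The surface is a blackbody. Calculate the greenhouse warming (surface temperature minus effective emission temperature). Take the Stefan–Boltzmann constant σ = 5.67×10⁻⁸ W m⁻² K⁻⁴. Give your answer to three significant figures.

3.31 K

Flux at the orbit: S = 1366/(9.83)² = 14.14 W m⁻².
The planet radiates to space at T_e = [S(1−α)/(4σ)]^(1/4) = 73.96 K.
Surface balance with a leaky layer gives σT_s⁴ = σT_e⁴·2/(2−ε), so T_s = T_e·[2/(2−0.321)]^(1/4) = 77.26 K.
The atmosphere warms the surface by 3.306 K.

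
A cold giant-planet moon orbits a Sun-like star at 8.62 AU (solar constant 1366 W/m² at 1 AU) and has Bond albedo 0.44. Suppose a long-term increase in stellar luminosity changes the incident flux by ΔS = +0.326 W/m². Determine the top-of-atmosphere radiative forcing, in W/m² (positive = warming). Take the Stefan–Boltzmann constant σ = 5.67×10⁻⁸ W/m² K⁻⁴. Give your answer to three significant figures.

0.0456 W/m²

By the inverse-square law, S = 1366/8.62² = 18.38 W/m².
TOA radiative forcing: ΔF = (1−α)ΔS/4 = 0.56·(+0.326)/4 = 0.04564 W/m².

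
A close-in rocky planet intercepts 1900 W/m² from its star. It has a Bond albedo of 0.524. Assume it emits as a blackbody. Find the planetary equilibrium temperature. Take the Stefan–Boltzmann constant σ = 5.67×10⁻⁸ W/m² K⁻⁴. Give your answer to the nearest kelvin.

The planet absorbs (1−α)S over its disc πR² and re-emits over 4πR², so the mean absorbed flux is (1−0.524)·1900/4 = 226.1 W/m².
In equilibrium σT⁴ equals this, so T = 251.3 K.

251 kelvin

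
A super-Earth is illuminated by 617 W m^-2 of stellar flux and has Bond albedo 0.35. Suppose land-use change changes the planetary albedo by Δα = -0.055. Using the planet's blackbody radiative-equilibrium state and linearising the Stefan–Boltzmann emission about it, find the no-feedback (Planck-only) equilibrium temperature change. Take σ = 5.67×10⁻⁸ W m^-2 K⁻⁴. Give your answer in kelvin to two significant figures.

Reference equilibrium: T_e = [S(1−α)/(4σ)]^(1/4) = 205.1 K.
ΔF = −(S/4)Δα = −(617.0/4)×(-0.055) = 8.484 W m^-2.
The Planck feedback parameter is 4σT_e³ = 1.956 W m^-2/K.
ΔT₀ = ΔF/λ_P = 8.484/1.956 = 4.34 K.

4.3 kelvin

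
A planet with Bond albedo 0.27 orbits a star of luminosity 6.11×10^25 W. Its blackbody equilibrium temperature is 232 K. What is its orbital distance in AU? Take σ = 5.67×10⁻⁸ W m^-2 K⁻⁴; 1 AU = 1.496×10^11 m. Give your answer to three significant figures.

0.491 AU

Required flux: S = 4σT⁴/(1−α) = 900.1 W m^-2.
From L = 4πd²S, d = √(6.11×10^25/(4π·900.1)) = 7.350×10^10 m = 0.4913 AU.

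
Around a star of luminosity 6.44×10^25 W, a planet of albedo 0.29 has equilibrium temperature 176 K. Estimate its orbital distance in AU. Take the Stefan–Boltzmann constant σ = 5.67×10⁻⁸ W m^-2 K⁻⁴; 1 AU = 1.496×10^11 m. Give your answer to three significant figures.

0.864 AU

The flux needed for this T is 4σT⁴/(1−0.29) = 306.5 W m^-2.
S = L/(4πd²) → d = √(L/4πS) = √(6.44×10^25/(4π·306.5)) = 1.293×10^11 m = 0.8643 AU.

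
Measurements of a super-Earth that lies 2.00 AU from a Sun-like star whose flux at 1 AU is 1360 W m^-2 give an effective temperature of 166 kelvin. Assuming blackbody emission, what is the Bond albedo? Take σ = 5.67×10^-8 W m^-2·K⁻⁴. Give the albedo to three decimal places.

Irradiance scales as 1/d², so S = 1360 W m^-2 × (1/2.00)² = 340.0 W m^-2.
From σT⁴ = S(1−α)/4 we invert for α: 1−α = 4σT⁴/S.
σT⁴ = 43.05 W m^-2, so 4σT⁴ = 172.2 W m^-2.
Hence α = 1 − 172.2/340.0 = 0.4935.

0.493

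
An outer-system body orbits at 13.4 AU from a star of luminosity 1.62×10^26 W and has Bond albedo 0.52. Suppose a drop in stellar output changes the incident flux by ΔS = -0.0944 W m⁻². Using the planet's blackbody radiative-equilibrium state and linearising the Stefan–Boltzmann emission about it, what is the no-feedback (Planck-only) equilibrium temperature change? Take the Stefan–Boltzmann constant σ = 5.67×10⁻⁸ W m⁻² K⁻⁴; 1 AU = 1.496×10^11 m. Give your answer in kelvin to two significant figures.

d = 13.4 × 1.496×10^11 m = 2.005×10^12 m.
Spreading L over a sphere of radius d: S = 1.62×10^26/(4π·2.00×10^12²) = 3.208 W m⁻².
Unperturbed T_e = [3.208·(1−0.52)/(4σ)]^¼ = 51.05 K.
Only a fraction (1−α) is absorbed and it's spread over 4πR², so ΔF = (1−α)ΔS/4 = -0.01133 W m⁻².
Planck response: λ_P = 4σT_e³ = 4·5.67×10⁻⁸·(51.05)³ = 0.03017 W m⁻²/K.
ΔT₀ = ΔF/λ_P = -0.01133/0.03017 = -0.376 K.

-0.38 kelvin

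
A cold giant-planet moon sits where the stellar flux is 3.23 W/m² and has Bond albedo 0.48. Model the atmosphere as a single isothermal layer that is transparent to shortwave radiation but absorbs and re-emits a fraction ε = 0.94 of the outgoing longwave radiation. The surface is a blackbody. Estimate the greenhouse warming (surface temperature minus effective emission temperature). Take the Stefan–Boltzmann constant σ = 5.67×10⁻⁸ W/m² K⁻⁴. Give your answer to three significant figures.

8.97 K

The planet radiates to space at T_e = [S(1−α)/(4σ)]^(1/4) = 52.17 K.
For a single slab of emissivity ε, T_s⁴ = 2T_e⁴/(2−ε); thus T_s = 52.17·(1.887)^(1/4) = 61.14 K.
The atmosphere warms the surface by 8.973 K.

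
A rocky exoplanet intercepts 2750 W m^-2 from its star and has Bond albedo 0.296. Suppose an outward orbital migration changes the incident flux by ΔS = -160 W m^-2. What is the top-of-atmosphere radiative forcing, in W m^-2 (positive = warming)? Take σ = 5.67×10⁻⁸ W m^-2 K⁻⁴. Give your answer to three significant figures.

TOA radiative forcing: ΔF = (1−α)ΔS/4 = 0.704·(-160)/4 = -28.16 W m^-2.

-28.2 W m^-2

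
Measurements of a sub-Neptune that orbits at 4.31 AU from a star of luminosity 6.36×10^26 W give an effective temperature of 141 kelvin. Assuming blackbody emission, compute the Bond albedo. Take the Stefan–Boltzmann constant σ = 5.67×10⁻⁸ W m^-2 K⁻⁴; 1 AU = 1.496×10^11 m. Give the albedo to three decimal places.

0.264

d = 4.31 × 1.496×10^11 m = 6.448×10^11 m.
Flux at the orbit: S = L/(4πd²) = 6.36×10^26/(4π·(6.45×10^11)²) = 121.7 W m^-2.
Energy balance: S(1−α)/4 = σT⁴, so 1−α = 4σT⁴/S.
σT⁴ = 22.41 W m^-2, so 4σT⁴ = 89.64 W m^-2.
Hence α = 1 − 89.64/121.7 = 0.2636.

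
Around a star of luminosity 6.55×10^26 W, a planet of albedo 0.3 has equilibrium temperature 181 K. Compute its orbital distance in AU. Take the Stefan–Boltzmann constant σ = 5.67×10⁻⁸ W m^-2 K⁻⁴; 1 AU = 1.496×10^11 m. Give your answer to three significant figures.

Energy balance gives S = 4σT⁴/(1−α) = 347.7 W m^-2.
Then d = [L/(4πS)]^(1/2) = 3.872×10^11 m, i.e. 2.588 AU.

2.59 AU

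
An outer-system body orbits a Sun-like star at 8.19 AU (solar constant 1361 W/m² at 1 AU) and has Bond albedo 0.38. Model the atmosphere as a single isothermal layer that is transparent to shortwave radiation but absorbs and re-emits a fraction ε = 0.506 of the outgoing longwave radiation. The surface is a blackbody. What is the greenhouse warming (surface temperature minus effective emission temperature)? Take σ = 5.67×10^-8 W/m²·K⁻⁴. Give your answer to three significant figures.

Flux at the orbit: S = 1361/(8.19)² = 20.29 W/m².
The planet radiates to space at T_e = [S(1−α)/(4σ)]^(1/4) = 86.30 K.
The surface balance (absorbed SW + ε·downward IR = σT_s⁴) with T_a⁴ = T_s⁴/2 reduces to T_s = T_e·[2/(2−ε)]^¼ = 92.83 K.
The atmosphere warms the surface by 6.528 K.

6.53 kelvin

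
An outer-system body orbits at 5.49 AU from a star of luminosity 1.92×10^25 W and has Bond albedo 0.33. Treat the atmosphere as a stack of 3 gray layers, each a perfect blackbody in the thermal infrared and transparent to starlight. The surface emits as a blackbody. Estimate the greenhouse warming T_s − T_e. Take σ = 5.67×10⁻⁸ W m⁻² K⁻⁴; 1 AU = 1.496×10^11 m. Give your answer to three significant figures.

21.1 K

d = 5.49 × 1.496×10^11 m = 8.213×10^11 m.
Spreading L over a sphere of radius d: S = 1.92×10^25/(4π·8.21×10^11²) = 2.265 W m⁻².
Top-of-atmosphere balance: σT_e⁴ = S(1−α)/4 = 0.3794 W m⁻² → T_e = 50.86 K.
T_s = (N+1)^(1/4)·T_e = 71.93 K.
Warming: T_s − T_e = 21.07 K.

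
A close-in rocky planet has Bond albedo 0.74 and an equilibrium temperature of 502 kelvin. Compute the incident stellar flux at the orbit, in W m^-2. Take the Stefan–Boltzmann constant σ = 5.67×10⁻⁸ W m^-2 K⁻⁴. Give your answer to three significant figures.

55400 W m^-2

Invert the energy balance for S: S = 4σT⁴/(1−α).
The emitted flux is σT⁴ = 3601 W m^-2.
S = 4·3601/0.26 = 55400 W m^-2.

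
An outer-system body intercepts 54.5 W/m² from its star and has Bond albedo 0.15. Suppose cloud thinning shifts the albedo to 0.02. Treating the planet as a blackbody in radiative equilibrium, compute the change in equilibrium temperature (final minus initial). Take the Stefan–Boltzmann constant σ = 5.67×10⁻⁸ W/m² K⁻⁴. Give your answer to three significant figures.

Initial: T₁ = [S(1−0.15)/(4σ)]^(1/4) = 119.5 K.
After:  T₂ = [54.50·0.98/(4σ)]^(1/4) = 123.9 K.
ΔT = T₂ − T₁ = 4.330 K.

4.33 K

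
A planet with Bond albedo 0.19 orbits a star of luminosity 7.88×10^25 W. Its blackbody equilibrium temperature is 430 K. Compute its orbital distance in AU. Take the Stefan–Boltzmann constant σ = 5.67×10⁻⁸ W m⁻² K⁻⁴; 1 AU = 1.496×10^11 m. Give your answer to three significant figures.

Energy balance gives S = 4σT⁴/(1−α) = 9573 W m⁻².
Then d = [L/(4πS)]^(1/2) = 2.559×10^10 m, i.e. 0.1711 AU.

0.171 AU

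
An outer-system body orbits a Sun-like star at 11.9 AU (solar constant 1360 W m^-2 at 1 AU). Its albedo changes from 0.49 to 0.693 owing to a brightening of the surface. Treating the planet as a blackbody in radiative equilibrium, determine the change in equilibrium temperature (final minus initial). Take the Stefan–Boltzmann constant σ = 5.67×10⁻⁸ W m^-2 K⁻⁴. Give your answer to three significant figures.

-8.12 kelvin

By the inverse-square law, S = 1360/11.9² = 9.604 W m^-2.
Before: T₁ = [9.604·0.51/(4σ)]^(1/4) = 68.17 K.
With α = 0.693, T₂ = 60.05 K.
Change: 60.05 − 68.17 = -8.124 K.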